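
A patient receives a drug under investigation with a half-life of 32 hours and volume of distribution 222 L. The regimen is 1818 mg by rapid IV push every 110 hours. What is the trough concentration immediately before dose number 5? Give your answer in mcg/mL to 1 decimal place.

f = (1/2)^(τ/t½) = (1/2)^(110/32) ≈ 0.0923.
C₀ = D/Vd = 1818/222 ≈ 8.189 mcg/mL.
Before the 5th dose, 4 doses have been given. Superposition: Cmin = C₀·(f + f² + … + f^4).
≈ 8.189 × (0.0923 + 0.0085 + 0.0008 + 0.0001) ≈ 8.189 × 0.1017 ≈ 0.833 mcg/mL.

0.8 mcg/mL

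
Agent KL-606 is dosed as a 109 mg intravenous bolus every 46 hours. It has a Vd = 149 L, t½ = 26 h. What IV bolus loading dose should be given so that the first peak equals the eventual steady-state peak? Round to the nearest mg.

f = (1/2)^(46/26) ≈ 0.293365; accumulation ratio R = 1/(1−f) ≈ 1.41516.
Loading dose to hit Cmax,ss on first dose: D_load = D_maint·R ≈ 109 × 1.41516 ≈ 154.25 mg.

154 mg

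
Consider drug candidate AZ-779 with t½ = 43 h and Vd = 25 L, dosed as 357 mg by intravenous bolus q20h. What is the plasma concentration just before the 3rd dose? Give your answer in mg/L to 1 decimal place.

17.8 mg/L

f = (1/2)^(τ/t½) = (1/2)^(20/43) ≈ 0.7244.
C₀ = D/Vd = 357/25 ≈ 14.280 mg/L.
Before the 3rd dose, 2 doses have been given. Superposition: Cmin = C₀·(f + f²).
≈ 14.280 × (0.7244 + 0.5248) ≈ 14.280 × 1.2492 ≈ 17.839 mg/L.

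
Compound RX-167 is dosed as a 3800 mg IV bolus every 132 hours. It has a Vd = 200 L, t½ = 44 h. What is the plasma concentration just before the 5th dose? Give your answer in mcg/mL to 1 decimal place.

f = (1/2)^(τ/t½) = (1/2)^(132/44) ≈ 0.1250.
C₀ = D/Vd = 3800/200 ≈ 19.000 mcg/mL.
Before the 5th dose, 4 doses have been given. Superposition: Cmin = C₀·(f + f² + … + f^4).
≈ 19.000 × (0.1250 + 0.0156 + 0.0020 + 0.0002) ≈ 19.000 × 0.1428 ≈ 2.713 mcg/mL.

2.7 mcg/mL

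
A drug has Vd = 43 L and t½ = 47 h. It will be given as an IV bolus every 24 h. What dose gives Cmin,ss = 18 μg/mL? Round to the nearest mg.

τ/t½ = 24/47 ≈ 0.51064, so f = (1/2)^(24/47) ≈ 0.701912.
Cmin,ss = (D/Vd)·f/(1−f), so D = Cmin,ss·Vd·(1−f)/f.
D = 18 × 43 × (1−f)/f ≈ 18 × 43 × 0.42468 ≈ 328.70 mg.

329 mg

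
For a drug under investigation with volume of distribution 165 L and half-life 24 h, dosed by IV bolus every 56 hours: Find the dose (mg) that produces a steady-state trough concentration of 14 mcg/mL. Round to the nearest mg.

τ/t½ = 56/24 ≈ 2.3333, so f = (1/2)^(56/24) ≈ 0.198425.
Cmin,ss = (D/Vd)·f/(1−f), so D = Cmin,ss·Vd·(1−f)/f.
D = 14 × 165 × (1−f)/f ≈ 14 × 165 × 4.03969 ≈ 9331.68 mg.

9332 mg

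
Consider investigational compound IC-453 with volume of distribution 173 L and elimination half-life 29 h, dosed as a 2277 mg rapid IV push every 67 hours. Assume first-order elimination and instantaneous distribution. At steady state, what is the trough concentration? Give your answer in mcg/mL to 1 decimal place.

3.3 mcg/mL

τ/t½ = 67/29 ≈ 2.3103, so fraction remaining f = (1/2)^(67/29) ≈ 0.2016.
Each bolus raises the concentration by D/Vd = 2277/173 ≈ 13.162 mcg/mL.
Steady-state trough Cmin,ss = C₀·f/(1−f) ≈ 13.162 × 0.2016/0.7984 ≈ 3.323 mcg/mL.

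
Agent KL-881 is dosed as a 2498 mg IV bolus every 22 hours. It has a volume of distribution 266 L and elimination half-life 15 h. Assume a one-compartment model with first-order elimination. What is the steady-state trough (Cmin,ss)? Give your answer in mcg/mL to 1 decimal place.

τ/t½ = 22/15 ≈ 1.4667, so fraction remaining f = (1/2)^(22/15) ≈ 0.3618.
Each bolus raises the concentration by D/Vd = 2498/266 ≈ 9.391 mcg/mL.
Steady-state trough Cmin,ss = C₀·f/(1−f) ≈ 9.391 × 0.3618/0.6382 ≈ 5.324 mcg/mL.

5.3 mcg/mL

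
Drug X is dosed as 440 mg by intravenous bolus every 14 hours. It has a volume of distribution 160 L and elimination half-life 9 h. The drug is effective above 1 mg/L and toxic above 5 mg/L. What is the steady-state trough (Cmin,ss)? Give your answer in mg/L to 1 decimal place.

1.4 mg/L

τ/t½ = 14/9 ≈ 1.5556, so fraction remaining f = (1/2)^(14/9) ≈ 0.3402.
At steady state, accumulation factor R = 1/(1 − e^(−kτ)) ≈ 1.5156.
Single-dose peak C₀ = D/Vd = 440/160 ≈ 2.750 mg/L.
Cmax,ss = C₀/(1 − f) ≈ 2.750/0.6598 ≈ 4.168 mg/L.
One interval later, Cmin,ss = Cmax,ss·e^(−kτ) ≈ 4.168 × 0.3402 ≈ 1.418 mg/L.
Trough 1.4 mg/L vs MEC 1 mg/L: adequate.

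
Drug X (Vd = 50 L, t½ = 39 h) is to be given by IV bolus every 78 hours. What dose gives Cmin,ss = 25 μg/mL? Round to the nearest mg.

τ/t½ = 78/39 ≈ 2, so f = (1/2)^(78/39) ≈ 0.250000.
Cmin,ss = (D/Vd)·f/(1−f), so D = Cmin,ss·Vd·(1−f)/f.
D = 25 × 50 × (1−f)/f ≈ 25 × 50 × 3.00000 ≈ 3750.00 mg.

3750 mg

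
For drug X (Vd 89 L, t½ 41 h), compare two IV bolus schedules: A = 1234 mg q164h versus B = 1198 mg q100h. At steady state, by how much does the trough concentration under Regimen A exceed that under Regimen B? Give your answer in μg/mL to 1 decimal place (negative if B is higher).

Regimen A: f = (1/2)^(164/41) ≈ 0.0625; Cmin,ss = (1234/89)·f/(1−f) ≈ 0.924 μg/mL.
Regimen B: f = (1/2)^(100/41) ≈ 0.1844; Cmin,ss = (1198/89)·f/(1−f) ≈ 3.043 μg/mL.
Difference ≈ 0.924 − 3.043 ≈ -2.119 μg/mL.

-2.1 μg/mL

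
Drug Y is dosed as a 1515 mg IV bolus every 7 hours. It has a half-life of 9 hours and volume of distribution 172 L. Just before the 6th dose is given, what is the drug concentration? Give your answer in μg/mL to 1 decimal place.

f = (1/2)^(τ/t½) = (1/2)^(7/9) ≈ 0.5833.
C₀ = D/Vd = 1515/172 ≈ 8.808 μg/mL.
Before the 6th dose, 5 doses have been given. Superposition: Cmin = C₀·(f + f² + … + f^5).
≈ 8.808 × (0.5833 + 0.3402 + 0.1985 + 0.1158 + 0.0675) ≈ 8.808 × 1.3053 ≈ 11.497 μg/mL.

11.5 μg/mL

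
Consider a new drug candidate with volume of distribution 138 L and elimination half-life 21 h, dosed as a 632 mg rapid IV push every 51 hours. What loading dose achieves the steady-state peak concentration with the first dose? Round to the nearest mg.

f = (1/2)^(51/21) ≈ 0.185749; accumulation ratio R = 1/(1−f) ≈ 1.22812.
Loading dose to hit Cmax,ss on first dose: D_load = D_maint·R ≈ 632 × 1.22812 ≈ 776.17 mg.

776 mg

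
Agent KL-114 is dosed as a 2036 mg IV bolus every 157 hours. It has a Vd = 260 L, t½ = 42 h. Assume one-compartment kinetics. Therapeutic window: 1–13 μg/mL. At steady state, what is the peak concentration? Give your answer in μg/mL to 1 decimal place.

Over one 157-h interval, 157/42 ≈ 3.7381 half-lives elapse, leaving f ≈ 0.0749 of each dose.
Accumulation ratio R = 1/(1 − f) ≈ 1/0.9251 ≈ 1.0810.
Single-dose peak C₀ = D/Vd = 2036/260 ≈ 7.831 μg/mL.
Cmax,ss = C₀/(1 − f) ≈ 7.831/0.9251 ≈ 8.465 μg/mL.
Peak 8.5 μg/mL vs MTC 13 μg/mL: below toxic threshold.

8.5 μg/mL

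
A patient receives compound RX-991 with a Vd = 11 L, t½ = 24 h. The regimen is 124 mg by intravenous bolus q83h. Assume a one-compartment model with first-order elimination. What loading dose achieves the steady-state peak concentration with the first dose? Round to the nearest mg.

f = (1/2)^(83/24) ≈ 0.090978; accumulation ratio R = 1/(1−f) ≈ 1.10008.
Loading dose to hit Cmax,ss on first dose: D_load = D_maint·R ≈ 124 × 1.10008 ≈ 136.41 mg.

136 mg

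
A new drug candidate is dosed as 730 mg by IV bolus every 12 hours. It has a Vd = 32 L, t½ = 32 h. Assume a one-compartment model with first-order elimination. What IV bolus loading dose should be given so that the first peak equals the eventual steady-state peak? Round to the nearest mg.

3189 mg

f = (1/2)^(12/32) ≈ 0.771105; accumulation ratio R = 1/(1−f) ≈ 4.36882.
Loading dose to hit Cmax,ss on first dose: D_load = D_maint·R ≈ 730 × 4.36882 ≈ 3189.24 mg.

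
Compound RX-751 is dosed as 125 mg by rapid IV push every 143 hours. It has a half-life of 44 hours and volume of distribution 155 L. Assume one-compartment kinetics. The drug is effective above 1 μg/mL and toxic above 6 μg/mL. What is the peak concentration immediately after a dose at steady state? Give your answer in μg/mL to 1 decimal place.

0.9 μg/mL

τ/t½ = 143/44 ≈ 3.25, so fraction remaining f = (1/2)^(143/44) ≈ 0.1051.
At steady state, accumulation factor R = 1/(1 − e^(−kτ)) ≈ 1.1174.
Single-dose peak C₀ = D/Vd = 125/155 ≈ 0.806 μg/mL.
Steady-state peak Cmax,ss = C₀·R ≈ 0.806 × 1.1174 ≈ 0.901 μg/mL.
Peak 0.9 μg/mL vs MTC 6 μg/mL: below toxic threshold.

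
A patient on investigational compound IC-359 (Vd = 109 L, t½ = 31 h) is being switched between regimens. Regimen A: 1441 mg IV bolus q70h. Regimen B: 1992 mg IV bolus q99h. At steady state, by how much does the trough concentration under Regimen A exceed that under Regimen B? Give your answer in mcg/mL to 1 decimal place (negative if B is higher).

1.3 mcg/mL

Regimen A: f = (1/2)^(70/31) ≈ 0.2091; Cmin,ss = (1441/109)·f/(1−f) ≈ 3.495 mcg/mL.
Regimen B: f = (1/2)^(99/31) ≈ 0.1093; Cmin,ss = (1992/109)·f/(1−f) ≈ 2.243 mcg/mL.
Difference ≈ 3.495 − 2.243 ≈ 1.252 mcg/mL.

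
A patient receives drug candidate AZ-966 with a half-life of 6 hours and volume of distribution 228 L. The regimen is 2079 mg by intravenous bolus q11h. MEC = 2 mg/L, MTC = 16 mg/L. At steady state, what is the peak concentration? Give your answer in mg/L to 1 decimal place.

Over one 11-h interval, 11/6 ≈ 1.8333 half-lives elapse, leaving f ≈ 0.2806 of each dose.
At steady state, accumulation factor R = 1/(1 − e^(−kτ)) ≈ 1.3900.
Single-dose peak C₀ = D/Vd = 2079/228 ≈ 9.118 mg/L.
Steady-state peak Cmax,ss = C₀·R ≈ 9.118 × 1.3900 ≈ 12.674 mg/L.
Peak 12.7 mg/L vs MTC 16 mg/L: below toxic threshold.

12.7 mg/L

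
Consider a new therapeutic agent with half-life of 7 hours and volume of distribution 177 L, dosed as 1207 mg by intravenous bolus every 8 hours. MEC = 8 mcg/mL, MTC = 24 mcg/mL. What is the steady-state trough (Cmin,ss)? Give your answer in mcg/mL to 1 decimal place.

τ/t½ = 8/7 ≈ 1.1429, so fraction remaining f = (1/2)^(8/7) ≈ 0.4529.
Accumulation ratio R = 1/(1 − f) ≈ 1/0.5471 ≈ 1.8278.
Each bolus raises the concentration by D/Vd = 1207/177 ≈ 6.819 mcg/mL.
Cmax,ss = C₀/(1 − f) ≈ 6.819/0.5471 ≈ 12.464 mcg/mL.
One interval later, Cmin,ss = Cmax,ss·e^(−kτ) ≈ 12.464 × 0.4529 ≈ 5.645 mcg/mL.
Trough 5.6 mcg/mL vs MEC 8 mcg/mL: subtherapeutic.

5.6 mcg/mL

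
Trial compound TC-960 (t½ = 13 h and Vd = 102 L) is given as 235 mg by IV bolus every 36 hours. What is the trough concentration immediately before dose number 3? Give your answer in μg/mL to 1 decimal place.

f = (1/2)^(τ/t½) = (1/2)^(36/13) ≈ 0.1467.
C₀ = D/Vd = 235/102 ≈ 2.304 μg/mL.
Before the 3rd dose, 2 doses have been given. Superposition: Cmin = C₀·(f + f²).
≈ 2.304 × (0.1467 + 0.0215) ≈ 2.304 × 0.1682 ≈ 0.388 μg/mL.

0.4 μg/mL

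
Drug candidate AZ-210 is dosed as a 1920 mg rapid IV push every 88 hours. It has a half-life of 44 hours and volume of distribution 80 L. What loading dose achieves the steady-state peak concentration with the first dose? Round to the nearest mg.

2560 mg

f = (1/2)^(88/44) ≈ 0.250000; accumulation ratio R = 1/(1−f) ≈ 1.33333.
Loading dose to hit Cmax,ss on first dose: D_load = D_maint·R ≈ 1920 × 1.33333 ≈ 2559.99 mg.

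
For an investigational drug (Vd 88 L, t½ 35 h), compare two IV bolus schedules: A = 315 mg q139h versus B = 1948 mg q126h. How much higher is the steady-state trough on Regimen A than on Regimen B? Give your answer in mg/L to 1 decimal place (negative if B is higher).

Regimen A: f = (1/2)^(139/35) ≈ 0.0638; Cmin,ss = (315/88)·f/(1−f) ≈ 0.244 mg/L.
Regimen B: f = (1/2)^(126/35) ≈ 0.0825; Cmin,ss = (1948/88)·f/(1−f) ≈ 1.990 mg/L.
Difference ≈ 0.244 − 1.990 ≈ -1.746 mg/L.

-1.7 mg/L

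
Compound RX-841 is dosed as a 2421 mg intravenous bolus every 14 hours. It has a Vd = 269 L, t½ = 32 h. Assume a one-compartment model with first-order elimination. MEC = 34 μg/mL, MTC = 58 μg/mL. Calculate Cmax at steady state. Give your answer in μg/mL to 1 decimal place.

34.4 μg/mL

τ/t½ = 14/32 ≈ 0.4375, so fraction remaining f = (1/2)^(14/32) ≈ 0.7384.
Accumulation ratio R = 1/(1 − f) ≈ 1/0.2616 ≈ 3.8226.
Each bolus raises the concentration by D/Vd = 2421/269 ≈ 9.000 μg/mL.
Steady-state peak Cmax,ss = C₀·R ≈ 9.000 × 3.8226 ≈ 34.403 μg/mL.
Peak 34.4 μg/mL vs MTC 58 μg/mL: below toxic threshold.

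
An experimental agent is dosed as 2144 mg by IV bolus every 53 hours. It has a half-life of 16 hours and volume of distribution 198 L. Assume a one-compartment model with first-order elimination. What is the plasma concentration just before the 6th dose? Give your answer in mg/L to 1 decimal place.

f = (1/2)^(τ/t½) = (1/2)^(53/16) ≈ 0.1007.
C₀ = D/Vd = 2144/198 ≈ 10.828 mg/L.
Before the 6th dose, 5 doses have been given. Superposition: Cmin = C₀·(f + f² + … + f^5).
≈ 10.828 × (0.1007 + 0.0101 + 0.0010 + 0.0001 + 0.0000) ≈ 10.828 × 0.1119 ≈ 1.212 mg/L.

1.2 mg/L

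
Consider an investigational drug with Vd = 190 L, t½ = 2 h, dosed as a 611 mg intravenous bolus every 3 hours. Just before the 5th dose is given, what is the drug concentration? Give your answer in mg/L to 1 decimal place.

1.7 mg/L

f = (1/2)^(τ/t½) = (1/2)^(3/2) ≈ 0.3536.
C₀ = D/Vd = 611/190 ≈ 3.216 mg/L.
Before the 5th dose, 4 doses have been given. Superposition: Cmin = C₀·(f + f² + … + f^4).
≈ 3.216 × (0.3536 + 0.1250 + 0.0442 + 0.0156) ≈ 3.216 × 0.5384 ≈ 1.731 mg/L.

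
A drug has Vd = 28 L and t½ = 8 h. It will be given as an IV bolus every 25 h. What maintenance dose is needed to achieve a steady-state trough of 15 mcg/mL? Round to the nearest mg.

τ/t½ = 25/8 ≈ 3.125, so f = (1/2)^(25/8) ≈ 0.114626.
Cmin,ss = (D/Vd)·f/(1−f), so D = Cmin,ss·Vd·(1−f)/f.
D = 15 × 28 × (1−f)/f ≈ 15 × 28 × 7.72402 ≈ 3244.09 mg.

3244 mg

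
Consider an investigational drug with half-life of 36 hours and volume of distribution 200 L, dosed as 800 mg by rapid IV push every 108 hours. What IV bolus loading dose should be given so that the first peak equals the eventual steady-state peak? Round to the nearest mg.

914 mg

f = (1/2)^(108/36) ≈ 0.125000; accumulation ratio R = 1/(1−f) ≈ 1.14286.
Loading dose to hit Cmax,ss on first dose: D_load = D_maint·R ≈ 800 × 1.14286 ≈ 914.29 mg.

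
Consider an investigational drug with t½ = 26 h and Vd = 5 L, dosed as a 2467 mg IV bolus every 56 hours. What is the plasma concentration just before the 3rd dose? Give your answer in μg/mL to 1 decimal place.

135.8 μg/mL

f = (1/2)^(τ/t½) = (1/2)^(56/26) ≈ 0.2247.
C₀ = D/Vd = 2467/5 ≈ 493.400 μg/mL.
Before the 3rd dose, 2 doses have been given. Superposition: Cmin = C₀·(f + f²).
≈ 493.400 × (0.2247 + 0.0505) ≈ 493.400 × 0.2752 ≈ 135.784 μg/mL.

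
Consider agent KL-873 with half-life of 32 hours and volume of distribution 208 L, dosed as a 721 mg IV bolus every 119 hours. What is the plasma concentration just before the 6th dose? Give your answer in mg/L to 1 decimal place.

f = (1/2)^(τ/t½) = (1/2)^(119/32) ≈ 0.0760.
C₀ = D/Vd = 721/208 ≈ 3.466 mg/L.
Before the 6th dose, 5 doses have been given. Superposition: Cmin = C₀·(f + f² + … + f^5).
≈ 3.466 × (0.0760 + 0.0058 + 0.0004 + 0.0000 + 0.0000) ≈ 3.466 × 0.0822 ≈ 0.285 mg/L.

0.3 mg/L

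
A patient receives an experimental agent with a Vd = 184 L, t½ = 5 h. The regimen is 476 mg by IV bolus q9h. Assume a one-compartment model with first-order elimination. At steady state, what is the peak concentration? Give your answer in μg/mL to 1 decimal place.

Over one 9-h interval, 9/5 ≈ 1.8 half-lives elapse, leaving f ≈ 0.2872 of each dose.
Accumulation ratio R = 1/(1 − f) ≈ 1/0.7128 ≈ 1.4029.
Single-dose peak C₀ = D/Vd = 476/184 ≈ 2.587 μg/mL.
Cmax,ss = C₀/(1 − f) ≈ 2.587/0.7128 ≈ 3.629 μg/mL.

3.6 μg/mL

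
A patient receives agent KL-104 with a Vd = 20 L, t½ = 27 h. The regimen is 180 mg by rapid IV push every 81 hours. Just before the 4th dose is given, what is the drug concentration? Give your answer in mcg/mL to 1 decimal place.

1.3 mcg/mL

f = (1/2)^(τ/t½) = (1/2)^(81/27) ≈ 0.1250.
C₀ = D/Vd = 180/20 ≈ 9.000 mcg/mL.
Before the 4th dose, 3 doses have been given. Superposition: Cmin = C₀·(f + f² + … + f^3).
≈ 9.000 × (0.1250 + 0.0156 + 0.0020) ≈ 9.000 × 0.1426 ≈ 1.283 mcg/mL.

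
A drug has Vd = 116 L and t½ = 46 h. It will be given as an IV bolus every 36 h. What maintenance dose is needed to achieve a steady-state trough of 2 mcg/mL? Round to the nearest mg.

τ/t½ = 36/46 ≈ 0.78261, so f = (1/2)^(36/46) ≈ 0.581315.
Cmin,ss = (D/Vd)·f/(1−f), so D = Cmin,ss·Vd·(1−f)/f.
D = 2 × 116 × (1−f)/f ≈ 2 × 116 × 0.72024 ≈ 167.10 mg.

167 mg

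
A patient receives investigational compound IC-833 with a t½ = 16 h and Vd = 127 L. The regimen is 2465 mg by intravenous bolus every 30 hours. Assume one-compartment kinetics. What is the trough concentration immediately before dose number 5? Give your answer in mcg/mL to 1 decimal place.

7.2 mcg/mL

f = (1/2)^(τ/t½) = (1/2)^(30/16) ≈ 0.2726.
C₀ = D/Vd = 2465/127 ≈ 19.409 mcg/mL.
Before the 5th dose, 4 doses have been given. Superposition: Cmin = C₀·(f + f² + … + f^4).
≈ 19.409 × (0.2726 + 0.0743 + 0.0203 + 0.0055) ≈ 19.409 × 0.3727 ≈ 7.234 mcg/mL.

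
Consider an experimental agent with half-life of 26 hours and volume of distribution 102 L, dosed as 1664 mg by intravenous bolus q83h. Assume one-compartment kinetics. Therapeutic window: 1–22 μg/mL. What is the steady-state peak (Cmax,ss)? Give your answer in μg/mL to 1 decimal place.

τ/t½ = 83/26 ≈ 3.1923, so fraction remaining f = (1/2)^(83/26) ≈ 0.1094.
Accumulation ratio R = 1/(1 − f) ≈ 1/0.8906 ≈ 1.1228.
Single-dose peak C₀ = D/Vd = 1664/102 ≈ 16.314 μg/mL.
Steady-state peak Cmax,ss = C₀·R ≈ 16.314 × 1.1228 ≈ 18.317 μg/mL.
Peak 18.3 μg/mL vs MTC 22 μg/mL: below toxic threshold.

18.3 μg/mL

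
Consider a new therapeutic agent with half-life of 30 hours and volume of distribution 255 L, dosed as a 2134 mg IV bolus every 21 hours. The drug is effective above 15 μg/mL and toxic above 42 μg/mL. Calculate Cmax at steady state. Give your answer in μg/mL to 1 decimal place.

Over one 21-h interval, 21/30 ≈ 0.7 half-lives elapse, leaving f ≈ 0.6156 of each dose.
At steady state, accumulation factor R = 1/(1 − e^(−kτ)) ≈ 2.6015.
Each bolus raises the concentration by D/Vd = 2134/255 ≈ 8.369 μg/mL.
Steady-state peak Cmax,ss = C₀·R ≈ 8.369 × 2.6015 ≈ 21.772 μg/mL.
Peak 21.8 μg/mL vs MTC 42 μg/mL: below toxic threshold.

21.8 μg/mL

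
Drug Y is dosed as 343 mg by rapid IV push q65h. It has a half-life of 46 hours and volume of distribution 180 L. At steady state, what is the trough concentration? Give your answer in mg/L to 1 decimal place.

Over one 65-h interval, 65/46 ≈ 1.413 half-lives elapse, leaving f ≈ 0.3755 of each dose.
Accumulation ratio R = 1/(1 − f) ≈ 1/0.6245 ≈ 1.6013.
Single-dose peak C₀ = D/Vd = 343/180 ≈ 1.906 mg/L.
Cmax,ss = C₀/(1 − f) ≈ 1.906/0.6245 ≈ 3.052 mg/L.
One interval later, Cmin,ss = Cmax,ss·e^(−kτ) ≈ 3.052 × 0.3755 ≈ 1.146 mg/L.

1.1 mg/L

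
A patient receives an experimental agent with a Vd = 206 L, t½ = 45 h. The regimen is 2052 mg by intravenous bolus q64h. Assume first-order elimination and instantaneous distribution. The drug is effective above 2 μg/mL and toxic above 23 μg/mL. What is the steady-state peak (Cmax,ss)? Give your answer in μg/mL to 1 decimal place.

Over one 64-h interval, 64/45 ≈ 1.4222 half-lives elapse, leaving f ≈ 0.3731 of each dose.
Accumulation ratio R = 1/(1 − f) ≈ 1/0.6269 ≈ 1.5952.
Each bolus raises the concentration by D/Vd = 2052/206 ≈ 9.961 μg/mL.
Steady-state peak Cmax,ss = C₀·R ≈ 9.961 × 1.5952 ≈ 15.890 μg/mL.
Peak 15.9 μg/mL vs MTC 23 μg/mL: below toxic threshold.

15.9 μg/mL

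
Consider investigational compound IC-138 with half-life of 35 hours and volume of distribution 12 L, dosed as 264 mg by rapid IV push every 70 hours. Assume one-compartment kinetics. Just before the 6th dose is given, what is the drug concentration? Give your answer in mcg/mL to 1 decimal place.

7.3 mcg/mL

f = (1/2)^(τ/t½) = (1/2)^(70/35) ≈ 0.2500.
C₀ = D/Vd = 264/12 ≈ 22.000 mcg/mL.
Before the 6th dose, 5 doses have been given. Superposition: Cmin = C₀·(f + f² + … + f^5).
≈ 22.000 × (0.2500 + 0.0625 + 0.0156 + 0.0039 + 0.0010) ≈ 22.000 × 0.3330 ≈ 7.326 mcg/mL.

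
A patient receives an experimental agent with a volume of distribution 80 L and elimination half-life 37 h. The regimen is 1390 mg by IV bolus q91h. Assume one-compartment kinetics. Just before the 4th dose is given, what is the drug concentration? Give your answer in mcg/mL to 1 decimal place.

3.8 mcg/mL

f = (1/2)^(τ/t½) = (1/2)^(91/37) ≈ 0.1818.
C₀ = D/Vd = 1390/80 ≈ 17.375 mcg/mL.
Before the 4th dose, 3 doses have been given. Superposition: Cmin = C₀·(f + f² + … + f^3).
≈ 17.375 × (0.1818 + 0.0331 + 0.0060) ≈ 17.375 × 0.2209 ≈ 3.838 mcg/mL.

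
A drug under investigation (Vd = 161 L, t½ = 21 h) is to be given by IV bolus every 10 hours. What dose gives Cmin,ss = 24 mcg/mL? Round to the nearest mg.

τ/t½ = 10/21 ≈ 0.47619, so f = (1/2)^(10/21) ≈ 0.718873.
Cmin,ss = (D/Vd)·f/(1−f), so D = Cmin,ss·Vd·(1−f)/f.
D = 24 × 161 × (1−f)/f ≈ 24 × 161 × 0.39107 ≈ 1511.09 mg.

1511 mg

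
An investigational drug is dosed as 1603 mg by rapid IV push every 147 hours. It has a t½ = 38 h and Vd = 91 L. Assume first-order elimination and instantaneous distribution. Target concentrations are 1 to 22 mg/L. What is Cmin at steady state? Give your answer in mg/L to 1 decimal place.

1.3 mg/L

τ/t½ = 147/38 ≈ 3.8684, so fraction remaining f = (1/2)^(147/38) ≈ 0.0685.
Accumulation ratio R = 1/(1 − f) ≈ 1/0.9315 ≈ 1.0735.
Each bolus raises the concentration by D/Vd = 1603/91 ≈ 17.615 mg/L.
Steady-state peak Cmax,ss = C₀·R ≈ 17.615 × 1.0735 ≈ 18.910 mg/L.
Steady-state trough Cmin,ss = Cmax,ss·f ≈ 18.910 × 0.0685 ≈ 1.295 mg/L.
Trough 1.3 mg/L vs MEC 1 mg/L: adequate.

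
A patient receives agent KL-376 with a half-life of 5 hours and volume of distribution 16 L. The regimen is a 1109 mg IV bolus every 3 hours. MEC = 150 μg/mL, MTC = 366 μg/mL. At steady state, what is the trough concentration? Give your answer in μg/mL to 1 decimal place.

k = ln2/t½ = ln2/5 ≈ 0.138629 h⁻¹; fraction remaining f = e^(−kτ) = e^(−0.138629×3) ≈ 0.6598.
Single-dose peak C₀ = D/Vd = 1109/16 ≈ 69.312 μg/mL.
Steady-state trough Cmin,ss = C₀·f/(1−f) ≈ 69.312 × 0.6598/0.3402 ≈ 134.427 μg/mL.
Trough 134.4 μg/mL vs MEC 150 μg/mL: subtherapeutic.

134.4 μg/mL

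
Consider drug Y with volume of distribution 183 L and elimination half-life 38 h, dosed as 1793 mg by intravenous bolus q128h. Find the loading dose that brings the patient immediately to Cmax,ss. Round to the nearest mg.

f = (1/2)^(128/38) ≈ 0.096829; accumulation ratio R = 1/(1−f) ≈ 1.10721.
Loading dose to hit Cmax,ss on first dose: D_load = D_maint·R ≈ 1793 × 1.10721 ≈ 1985.23 mg.

1985 mg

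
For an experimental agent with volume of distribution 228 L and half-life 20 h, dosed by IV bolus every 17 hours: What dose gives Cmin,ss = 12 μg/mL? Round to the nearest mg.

τ/t½ = 17/20 ≈ 0.85, so f = (1/2)^(17/20) ≈ 0.554785.
Cmin,ss = (D/Vd)·f/(1−f), so D = Cmin,ss·Vd·(1−f)/f.
D = 12 × 228 × (1−f)/f ≈ 12 × 228 × 0.80250 ≈ 2195.64 mg.

2196 mg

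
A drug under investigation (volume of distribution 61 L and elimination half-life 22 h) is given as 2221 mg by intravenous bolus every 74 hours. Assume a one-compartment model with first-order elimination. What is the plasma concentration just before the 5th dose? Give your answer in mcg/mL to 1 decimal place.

3.9 mcg/mL

f = (1/2)^(τ/t½) = (1/2)^(74/22) ≈ 0.0972.
C₀ = D/Vd = 2221/61 ≈ 36.410 mcg/mL.
Before the 5th dose, 4 doses have been given. Superposition: Cmin = C₀·(f + f² + … + f^4).
≈ 36.410 × (0.0972 + 0.0094 + 0.0009 + 0.0001) ≈ 36.410 × 0.1076 ≈ 3.918 mcg/mL.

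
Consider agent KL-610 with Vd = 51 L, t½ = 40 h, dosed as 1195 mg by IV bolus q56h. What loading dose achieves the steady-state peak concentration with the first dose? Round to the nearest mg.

f = (1/2)^(56/40) ≈ 0.378929; accumulation ratio R = 1/(1−f) ≈ 1.61012.
Loading dose to hit Cmax,ss on first dose: D_load = D_maint·R ≈ 1195 × 1.61012 ≈ 1924.09 mg.

1924 mg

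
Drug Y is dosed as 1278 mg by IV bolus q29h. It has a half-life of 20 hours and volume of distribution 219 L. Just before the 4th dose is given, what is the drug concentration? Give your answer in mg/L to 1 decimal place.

f = (1/2)^(τ/t½) = (1/2)^(29/20) ≈ 0.3660.
C₀ = D/Vd = 1278/219 ≈ 5.836 mg/L.
Before the 4th dose, 3 doses have been given. Superposition: Cmin = C₀·(f + f² + … + f^3).
≈ 5.836 × (0.3660 + 0.1340 + 0.0490) ≈ 5.836 × 0.5490 ≈ 3.204 mg/L.

3.2 mg/L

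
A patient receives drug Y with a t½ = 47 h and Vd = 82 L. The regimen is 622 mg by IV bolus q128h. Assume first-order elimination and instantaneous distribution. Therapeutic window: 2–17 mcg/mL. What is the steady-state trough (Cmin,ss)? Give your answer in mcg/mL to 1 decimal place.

τ/t½ = 128/47 ≈ 2.7234, so fraction remaining f = (1/2)^(128/47) ≈ 0.1514.
Accumulation ratio R = 1/(1 − f) ≈ 1/0.8486 ≈ 1.1784.
Single-dose peak C₀ = D/Vd = 622/82 ≈ 7.585 mcg/mL.
Cmax,ss = C₀/(1 − f) ≈ 7.585/0.8486 ≈ 8.938 mcg/mL.
One interval later, Cmin,ss = Cmax,ss·e^(−kτ) ≈ 8.938 × 0.1514 ≈ 1.353 mcg/mL.
Trough 1.4 mcg/mL vs MEC 2 mcg/mL: subtherapeutic.

1.4 mcg/mL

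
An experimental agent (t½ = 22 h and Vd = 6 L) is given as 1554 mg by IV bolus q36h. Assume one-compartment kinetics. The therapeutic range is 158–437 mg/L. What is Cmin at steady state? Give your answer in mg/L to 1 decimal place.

k = ln2/t½ = ln2/22 ≈ 0.031507 h⁻¹; fraction remaining f = e^(−kτ) = e^(−0.031507×36) ≈ 0.3217.
At steady state, accumulation factor R = 1/(1 − e^(−kτ)) ≈ 1.4743.
Each bolus raises the concentration by D/Vd = 1554/6 ≈ 259.000 mg/L.
Steady-state peak Cmax,ss = C₀·R ≈ 259.000 × 1.4743 ≈ 381.844 mg/L.
Steady-state trough Cmin,ss = Cmax,ss·f ≈ 381.844 × 0.3217 ≈ 122.839 mg/L.
Trough 122.8 mg/L vs MEC 158 mg/L: subtherapeutic.

122.8 mg/L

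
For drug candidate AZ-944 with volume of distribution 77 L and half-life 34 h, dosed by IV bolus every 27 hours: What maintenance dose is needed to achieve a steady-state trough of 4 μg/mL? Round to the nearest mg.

226 mg

τ/t½ = 27/34 ≈ 0.79412, so f = (1/2)^(27/34) ≈ 0.576696.
Cmin,ss = (D/Vd)·f/(1−f), so D = Cmin,ss·Vd·(1−f)/f.
D = 4 × 77 × (1−f)/f ≈ 4 × 77 × 0.73402 ≈ 226.08 mg.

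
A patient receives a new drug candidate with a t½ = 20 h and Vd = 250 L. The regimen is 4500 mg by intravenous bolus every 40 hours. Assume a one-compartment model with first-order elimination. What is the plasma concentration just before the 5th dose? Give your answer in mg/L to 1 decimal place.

f = (1/2)^(τ/t½) = (1/2)^(40/20) ≈ 0.2500.
C₀ = D/Vd = 4500/250 ≈ 18.000 mg/L.
Before the 5th dose, 4 doses have been given. Superposition: Cmin = C₀·(f + f² + … + f^4).
≈ 18.000 × (0.2500 + 0.0625 + 0.0156 + 0.0039) ≈ 18.000 × 0.3320 ≈ 5.976 mg/L.

6.0 mg/L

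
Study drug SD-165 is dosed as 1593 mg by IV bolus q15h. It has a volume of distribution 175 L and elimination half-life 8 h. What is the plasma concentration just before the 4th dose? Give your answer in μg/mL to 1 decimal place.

f = (1/2)^(τ/t½) = (1/2)^(15/8) ≈ 0.2726.
C₀ = D/Vd = 1593/175 ≈ 9.103 μg/mL.
Before the 4th dose, 3 doses have been given. Superposition: Cmin = C₀·(f + f² + … + f^3).
≈ 9.103 × (0.2726 + 0.0743 + 0.0203) ≈ 9.103 × 0.3672 ≈ 3.343 μg/mL.

3.3 μg/mL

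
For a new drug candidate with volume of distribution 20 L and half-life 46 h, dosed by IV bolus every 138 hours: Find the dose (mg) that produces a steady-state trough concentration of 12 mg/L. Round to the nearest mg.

1680 mg

τ/t½ = 138/46 ≈ 3, so f = (1/2)^(138/46) ≈ 0.125000.
Cmin,ss = (D/Vd)·f/(1−f), so D = Cmin,ss·Vd·(1−f)/f.
D = 12 × 20 × (1−f)/f ≈ 12 × 20 × 7.00000 ≈ 1680.00 mg.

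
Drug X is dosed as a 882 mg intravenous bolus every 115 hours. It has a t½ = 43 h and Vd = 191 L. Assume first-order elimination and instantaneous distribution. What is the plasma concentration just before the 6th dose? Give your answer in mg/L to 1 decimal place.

f = (1/2)^(τ/t½) = (1/2)^(115/43) ≈ 0.1566.
C₀ = D/Vd = 882/191 ≈ 4.618 mg/L.
Before the 6th dose, 5 doses have been given. Superposition: Cmin = C₀·(f + f² + … + f^5).
≈ 4.618 × (0.1566 + 0.0245 + 0.0038 + 0.0006 + 0.0001) ≈ 4.618 × 0.1856 ≈ 0.857 mg/L.

0.9 mg/L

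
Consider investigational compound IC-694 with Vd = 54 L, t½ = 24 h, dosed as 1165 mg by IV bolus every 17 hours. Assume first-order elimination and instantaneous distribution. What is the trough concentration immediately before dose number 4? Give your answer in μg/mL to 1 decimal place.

26.2 μg/mL

f = (1/2)^(τ/t½) = (1/2)^(17/24) ≈ 0.6120.
C₀ = D/Vd = 1165/54 ≈ 21.574 μg/mL.
Before the 4th dose, 3 doses have been given. Superposition: Cmin = C₀·(f + f² + … + f^3).
≈ 21.574 × (0.6120 + 0.3745 + 0.2292) ≈ 21.574 × 1.2157 ≈ 26.228 μg/mL.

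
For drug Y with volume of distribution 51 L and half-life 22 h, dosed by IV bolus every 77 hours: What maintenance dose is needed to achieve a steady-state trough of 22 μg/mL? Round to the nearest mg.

τ/t½ = 77/22 ≈ 3.5, so f = (1/2)^(77/22) ≈ 0.088388.
Cmin,ss = (D/Vd)·f/(1−f), so D = Cmin,ss·Vd·(1−f)/f.
D = 22 × 51 × (1−f)/f ≈ 22 × 51 × 10.31375 ≈ 11572.03 mg.

11572 mg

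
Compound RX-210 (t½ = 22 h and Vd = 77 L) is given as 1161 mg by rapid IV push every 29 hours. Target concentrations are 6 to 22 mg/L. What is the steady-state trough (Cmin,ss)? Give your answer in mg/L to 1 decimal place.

τ/t½ = 29/22 ≈ 1.3182, so fraction remaining f = (1/2)^(29/22) ≈ 0.4010.
Single-dose peak C₀ = D/Vd = 1161/77 ≈ 15.078 mg/L.
Steady-state trough Cmin,ss = C₀·f/(1−f) ≈ 15.078 × 0.4010/0.5990 ≈ 10.094 mg/L.
Trough 10.1 mg/L vs MEC 6 mg/L: adequate.

10.1 mg/L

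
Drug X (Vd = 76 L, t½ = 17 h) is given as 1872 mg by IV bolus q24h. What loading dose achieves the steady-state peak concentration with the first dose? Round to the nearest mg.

f = (1/2)^(24/17) ≈ 0.375852; accumulation ratio R = 1/(1−f) ≈ 1.60218.
Loading dose to hit Cmax,ss on first dose: D_load = D_maint·R ≈ 1872 × 1.60218 ≈ 2999.28 mg.

2999 mg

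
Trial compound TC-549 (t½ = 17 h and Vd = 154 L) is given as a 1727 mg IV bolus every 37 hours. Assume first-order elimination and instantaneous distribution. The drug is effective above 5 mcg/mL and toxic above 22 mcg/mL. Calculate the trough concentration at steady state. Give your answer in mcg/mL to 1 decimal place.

3.2 mcg/mL

k = ln2/t½ = ln2/17 ≈ 0.040773 h⁻¹; fraction remaining f = e^(−kτ) = e^(−0.040773×37) ≈ 0.2212.
Each bolus raises the concentration by D/Vd = 1727/154 ≈ 11.214 mcg/mL.
Steady-state trough Cmin,ss = C₀·f/(1−f) ≈ 11.214 × 0.2212/0.7788 ≈ 3.185 mcg/mL.
Trough 3.2 mcg/mL vs MEC 5 mcg/mL: subtherapeutic.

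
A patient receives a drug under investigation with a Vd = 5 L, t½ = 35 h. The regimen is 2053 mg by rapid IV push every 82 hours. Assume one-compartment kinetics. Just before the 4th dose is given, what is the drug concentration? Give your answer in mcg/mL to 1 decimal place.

f = (1/2)^(τ/t½) = (1/2)^(82/35) ≈ 0.1971.
C₀ = D/Vd = 2053/5 ≈ 410.600 mcg/mL.
Before the 4th dose, 3 doses have been given. Superposition: Cmin = C₀·(f + f² + … + f^3).
≈ 410.600 × (0.1971 + 0.0388 + 0.0077) ≈ 410.600 × 0.2436 ≈ 100.022 mcg/mL.

100.0 mcg/mL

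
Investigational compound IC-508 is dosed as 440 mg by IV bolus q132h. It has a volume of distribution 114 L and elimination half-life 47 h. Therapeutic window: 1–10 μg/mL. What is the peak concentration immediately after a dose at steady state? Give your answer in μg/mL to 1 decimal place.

τ/t½ = 132/47 ≈ 2.8085, so fraction remaining f = (1/2)^(132/47) ≈ 0.1427.
At steady state, accumulation factor R = 1/(1 − e^(−kτ)) ≈ 1.1665.
Each bolus raises the concentration by D/Vd = 440/114 ≈ 3.860 μg/mL.
Steady-state peak Cmax,ss = C₀·R ≈ 3.860 × 1.1665 ≈ 4.503 μg/mL.
Peak 4.5 μg/mL vs MTC 10 μg/mL: below toxic threshold.

4.5 μg/mL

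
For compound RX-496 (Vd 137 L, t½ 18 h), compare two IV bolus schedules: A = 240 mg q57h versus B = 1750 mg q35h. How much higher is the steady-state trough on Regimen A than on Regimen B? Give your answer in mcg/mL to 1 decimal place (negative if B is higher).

Regimen A: f = (1/2)^(57/18) ≈ 0.1114; Cmin,ss = (240/137)·f/(1−f) ≈ 0.220 mcg/mL.
Regimen B: f = (1/2)^(35/18) ≈ 0.2598; Cmin,ss = (1750/137)·f/(1−f) ≈ 4.483 mcg/mL.
Difference ≈ 0.220 − 4.483 ≈ -4.263 mcg/mL.

-4.3 mcg/mL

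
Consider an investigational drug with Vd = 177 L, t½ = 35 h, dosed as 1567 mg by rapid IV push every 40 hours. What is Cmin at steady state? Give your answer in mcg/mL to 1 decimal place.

k = ln2/t½ = ln2/35 ≈ 0.019804 h⁻¹; fraction remaining f = e^(−kτ) = e^(−0.019804×40) ≈ 0.4529.
Accumulation ratio R = 1/(1 − f) ≈ 1/0.5471 ≈ 1.8278.
Single-dose peak C₀ = D/Vd = 1567/177 ≈ 8.853 mcg/mL.
Cmax,ss = C₀/(1 − f) ≈ 8.853/0.5471 ≈ 16.182 mcg/mL.
Steady-state trough Cmin,ss = Cmax,ss·f ≈ 16.182 × 0.4529 ≈ 7.329 mcg/mL.

7.3 mcg/mL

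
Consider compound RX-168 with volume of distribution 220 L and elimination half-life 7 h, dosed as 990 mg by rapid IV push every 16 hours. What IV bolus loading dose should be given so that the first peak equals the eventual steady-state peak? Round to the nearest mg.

f = (1/2)^(16/7) ≈ 0.205084; accumulation ratio R = 1/(1−f) ≈ 1.25799.
Loading dose to hit Cmax,ss on first dose: D_load = D_maint·R ≈ 990 × 1.25799 ≈ 1245.41 mg.

1245 mg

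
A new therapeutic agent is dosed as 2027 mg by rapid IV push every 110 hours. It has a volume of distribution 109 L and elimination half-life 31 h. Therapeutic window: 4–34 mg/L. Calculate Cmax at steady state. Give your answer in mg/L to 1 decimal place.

20.3 mg/L

Over one 110-h interval, 110/31 ≈ 3.5484 half-lives elapse, leaving f ≈ 0.0855 of each dose.
Accumulation ratio R = 1/(1 − f) ≈ 1/0.9145 ≈ 1.0935.
Single-dose peak C₀ = D/Vd = 2027/109 ≈ 18.596 mg/L.
Steady-state peak Cmax,ss = C₀·R ≈ 18.596 × 1.0935 ≈ 20.335 mg/L.
Peak 20.3 mg/L vs MTC 34 mg/L: below toxic threshold.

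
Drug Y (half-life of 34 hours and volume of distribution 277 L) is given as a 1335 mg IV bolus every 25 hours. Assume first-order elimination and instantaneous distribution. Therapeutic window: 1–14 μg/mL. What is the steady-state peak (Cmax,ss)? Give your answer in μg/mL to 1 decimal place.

Over one 25-h interval, 25/34 ≈ 0.73529 half-lives elapse, leaving f ≈ 0.6007 of each dose.
At steady state, accumulation factor R = 1/(1 − e^(−kτ)) ≈ 2.5044.
Single-dose peak C₀ = D/Vd = 1335/277 ≈ 4.819 μg/mL.
Steady-state peak Cmax,ss = C₀·R ≈ 4.819 × 2.5044 ≈ 12.069 μg/mL.
Peak 12.1 μg/mL vs MTC 14 μg/mL: below toxic threshold.

12.1 μg/mL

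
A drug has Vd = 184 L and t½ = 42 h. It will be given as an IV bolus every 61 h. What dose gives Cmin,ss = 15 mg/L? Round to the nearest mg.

τ/t½ = 61/42 ≈ 1.4524, so f = (1/2)^(61/42) ≈ 0.365418.
Cmin,ss = (D/Vd)·f/(1−f), so D = Cmin,ss·Vd·(1−f)/f.
D = 15 × 184 × (1−f)/f ≈ 15 × 184 × 1.73659 ≈ 4792.99 mg.

4793 mg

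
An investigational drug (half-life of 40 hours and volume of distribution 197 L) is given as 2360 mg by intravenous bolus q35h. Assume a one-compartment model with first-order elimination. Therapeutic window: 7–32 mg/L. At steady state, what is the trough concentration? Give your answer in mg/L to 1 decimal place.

τ/t½ = 35/40 ≈ 0.875, so fraction remaining f = (1/2)^(35/40) ≈ 0.5453.
At steady state, accumulation factor R = 1/(1 − e^(−kτ)) ≈ 2.1993.
Each bolus raises the concentration by D/Vd = 2360/197 ≈ 11.980 mg/L.
Steady-state peak Cmax,ss = C₀·R ≈ 11.980 × 2.1993 ≈ 26.348 mg/L.
One interval later, Cmin,ss = Cmax,ss·e^(−kτ) ≈ 26.348 × 0.5453 ≈ 14.368 mg/L.
Trough 14.4 mg/L vs MEC 7 mg/L: adequate.

14.4 mg/L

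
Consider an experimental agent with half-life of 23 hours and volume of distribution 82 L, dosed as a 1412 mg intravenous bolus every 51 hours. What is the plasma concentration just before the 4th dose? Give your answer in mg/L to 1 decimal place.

4.7 mg/L

f = (1/2)^(τ/t½) = (1/2)^(51/23) ≈ 0.2150.
C₀ = D/Vd = 1412/82 ≈ 17.220 mg/L.
Before the 4th dose, 3 doses have been given. Superposition: Cmin = C₀·(f + f² + … + f^3).
≈ 17.220 × (0.2150 + 0.0462 + 0.0099) ≈ 17.220 × 0.2711 ≈ 4.668 mg/L.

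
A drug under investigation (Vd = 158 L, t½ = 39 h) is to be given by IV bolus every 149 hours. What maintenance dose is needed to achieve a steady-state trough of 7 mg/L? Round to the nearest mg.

14520 mg

τ/t½ = 149/39 ≈ 3.8205, so f = (1/2)^(149/39) ≈ 0.070780.
Cmin,ss = (D/Vd)·f/(1−f), so D = Cmin,ss·Vd·(1−f)/f.
D = 7 × 158 × (1−f)/f ≈ 7 × 158 × 13.12828 ≈ 14519.88 mg.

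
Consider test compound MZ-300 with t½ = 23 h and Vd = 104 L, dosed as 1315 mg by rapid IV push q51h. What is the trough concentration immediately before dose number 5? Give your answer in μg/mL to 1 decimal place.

3.5 μg/mL

f = (1/2)^(τ/t½) = (1/2)^(51/23) ≈ 0.2150.
C₀ = D/Vd = 1315/104 ≈ 12.644 μg/mL.
Before the 5th dose, 4 doses have been given. Superposition: Cmin = C₀·(f + f² + … + f^4).
≈ 12.644 × (0.2150 + 0.0462 + 0.0099 + 0.0021) ≈ 12.644 × 0.2732 ≈ 3.454 μg/mL.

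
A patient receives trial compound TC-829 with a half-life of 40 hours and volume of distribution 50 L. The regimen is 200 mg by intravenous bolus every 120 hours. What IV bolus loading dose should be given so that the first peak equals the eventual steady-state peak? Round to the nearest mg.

229 mg

f = (1/2)^(120/40) ≈ 0.125000; accumulation ratio R = 1/(1−f) ≈ 1.14286.
Loading dose to hit Cmax,ss on first dose: D_load = D_maint·R ≈ 200 × 1.14286 ≈ 228.57 mg.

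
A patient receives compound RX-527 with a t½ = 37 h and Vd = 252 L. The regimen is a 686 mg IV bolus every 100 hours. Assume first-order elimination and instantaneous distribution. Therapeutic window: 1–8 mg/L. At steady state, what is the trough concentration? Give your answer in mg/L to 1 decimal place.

0.5 mg/L

k = ln2/t½ = ln2/37 ≈ 0.018734 h⁻¹; fraction remaining f = e^(−kτ) = e^(−0.018734×100) ≈ 0.1536.
Accumulation ratio R = 1/(1 − f) ≈ 1/0.8464 ≈ 1.1815.
Single-dose peak C₀ = D/Vd = 686/252 ≈ 2.722 mg/L.
Cmax,ss = C₀/(1 − f) ≈ 2.722/0.8464 ≈ 3.216 mg/L.
One interval later, Cmin,ss = Cmax,ss·e^(−kτ) ≈ 3.216 × 0.1536 ≈ 0.494 mg/L.
Trough 0.5 mg/L vs MEC 1 mg/L: subtherapeutic.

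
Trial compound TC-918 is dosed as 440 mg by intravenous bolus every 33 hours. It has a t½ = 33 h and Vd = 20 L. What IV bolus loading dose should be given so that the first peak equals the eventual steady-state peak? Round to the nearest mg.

880 mg

f = (1/2)^(33/33) ≈ 0.500000; accumulation ratio R = 1/(1−f) ≈ 2.00000.
Loading dose to hit Cmax,ss on first dose: D_load = D_maint·R ≈ 440 × 2.00000 ≈ 880.00 mg.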